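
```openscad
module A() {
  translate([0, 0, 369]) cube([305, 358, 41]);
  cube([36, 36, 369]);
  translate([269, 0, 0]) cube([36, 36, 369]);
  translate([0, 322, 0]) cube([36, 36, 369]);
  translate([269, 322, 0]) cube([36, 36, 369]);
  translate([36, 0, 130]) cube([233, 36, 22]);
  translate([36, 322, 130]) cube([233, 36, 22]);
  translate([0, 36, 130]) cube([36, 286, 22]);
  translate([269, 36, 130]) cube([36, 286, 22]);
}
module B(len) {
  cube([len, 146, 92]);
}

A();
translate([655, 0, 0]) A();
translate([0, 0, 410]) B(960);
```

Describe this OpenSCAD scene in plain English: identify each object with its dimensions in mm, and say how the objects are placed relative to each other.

A is a four-legged stool. The seat is a 305×358×41 mm slab whose top surface is at z = 410 mm; four square legs, each 36×36 mm in cross-section, run from the floor (z = 0) to the underside of the seat, each flush with a corner of the seat. Four stretchers, 36 mm wide and 22 mm tall, connect adjacent legs with their undersides at z = 130 mm, each running between the inner faces of the legs it joins and aligned with the legs' outer faces on the other axis.

B is a rectangular beam 960 mm long (x), 146 mm deep (y), 92 mm thick (z).

The beam spans the tops of two stools placed 350 mm apart, resting at z = 410 mm.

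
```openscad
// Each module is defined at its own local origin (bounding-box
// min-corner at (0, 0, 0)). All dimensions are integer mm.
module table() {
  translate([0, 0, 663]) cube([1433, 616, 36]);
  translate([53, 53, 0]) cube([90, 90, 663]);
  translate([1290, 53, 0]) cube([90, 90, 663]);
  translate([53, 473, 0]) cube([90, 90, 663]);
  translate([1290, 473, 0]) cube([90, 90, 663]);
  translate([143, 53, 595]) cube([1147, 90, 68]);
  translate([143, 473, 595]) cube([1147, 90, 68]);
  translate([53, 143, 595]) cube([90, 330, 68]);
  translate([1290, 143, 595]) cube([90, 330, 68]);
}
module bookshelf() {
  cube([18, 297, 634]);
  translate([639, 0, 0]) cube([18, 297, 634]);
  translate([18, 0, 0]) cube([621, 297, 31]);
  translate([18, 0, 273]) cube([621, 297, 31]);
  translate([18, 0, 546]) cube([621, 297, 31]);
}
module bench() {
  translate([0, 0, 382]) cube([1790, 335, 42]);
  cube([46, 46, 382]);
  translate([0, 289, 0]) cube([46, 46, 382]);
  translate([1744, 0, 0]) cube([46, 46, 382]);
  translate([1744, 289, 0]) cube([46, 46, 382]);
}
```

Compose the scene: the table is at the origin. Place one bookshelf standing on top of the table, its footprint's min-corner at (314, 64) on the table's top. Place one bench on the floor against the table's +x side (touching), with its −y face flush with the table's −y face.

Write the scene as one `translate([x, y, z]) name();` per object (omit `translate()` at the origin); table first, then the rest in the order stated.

table();
translate([314, 64, 699]) bookshelf();
translate([1433, 0, 0]) bench();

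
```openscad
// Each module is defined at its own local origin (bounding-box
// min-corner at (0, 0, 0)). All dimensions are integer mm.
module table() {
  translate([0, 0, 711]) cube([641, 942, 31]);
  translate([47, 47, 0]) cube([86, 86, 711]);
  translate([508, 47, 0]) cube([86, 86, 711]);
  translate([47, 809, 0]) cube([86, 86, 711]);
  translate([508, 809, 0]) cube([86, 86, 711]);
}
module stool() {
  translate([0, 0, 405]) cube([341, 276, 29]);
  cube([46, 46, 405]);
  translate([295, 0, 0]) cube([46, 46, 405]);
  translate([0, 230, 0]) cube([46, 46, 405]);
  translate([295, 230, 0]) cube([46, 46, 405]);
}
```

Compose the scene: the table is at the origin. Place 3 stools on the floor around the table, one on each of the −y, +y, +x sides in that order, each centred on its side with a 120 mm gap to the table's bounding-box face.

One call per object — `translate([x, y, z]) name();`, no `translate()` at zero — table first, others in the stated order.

table();
translate([150, -396, 0]) stool();
translate([150, 1062, 0]) stool();
translate([761, 333, 0]) stool();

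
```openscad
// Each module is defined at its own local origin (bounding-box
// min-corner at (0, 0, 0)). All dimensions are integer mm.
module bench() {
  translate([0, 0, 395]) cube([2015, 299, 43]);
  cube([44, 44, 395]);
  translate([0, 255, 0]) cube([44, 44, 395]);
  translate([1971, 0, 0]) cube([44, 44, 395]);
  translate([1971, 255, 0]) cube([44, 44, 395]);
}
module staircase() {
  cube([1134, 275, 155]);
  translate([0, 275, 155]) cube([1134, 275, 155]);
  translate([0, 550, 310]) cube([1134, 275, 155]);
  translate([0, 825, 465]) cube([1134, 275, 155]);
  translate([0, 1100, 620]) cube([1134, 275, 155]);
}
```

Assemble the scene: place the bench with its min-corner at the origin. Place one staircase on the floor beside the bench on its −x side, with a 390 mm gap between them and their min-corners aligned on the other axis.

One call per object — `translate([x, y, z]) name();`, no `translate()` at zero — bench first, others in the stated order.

bench();
translate([-1524, 0, 0]) staircase();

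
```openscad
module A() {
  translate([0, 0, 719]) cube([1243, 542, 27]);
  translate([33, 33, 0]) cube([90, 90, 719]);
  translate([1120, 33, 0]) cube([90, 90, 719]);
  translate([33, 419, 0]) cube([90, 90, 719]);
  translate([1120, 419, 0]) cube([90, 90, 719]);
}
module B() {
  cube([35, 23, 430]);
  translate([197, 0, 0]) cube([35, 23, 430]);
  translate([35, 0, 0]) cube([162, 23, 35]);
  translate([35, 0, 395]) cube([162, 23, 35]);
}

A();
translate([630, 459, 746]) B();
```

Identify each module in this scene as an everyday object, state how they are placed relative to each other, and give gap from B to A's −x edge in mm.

A is a table. B is a picture frame. The picture frame is on top of the table. The gap from the picture frame to the table's −x edge is 630 mm.

The picture frame's min-x is at 630; the table's min-x is 0; gap = 630 mm.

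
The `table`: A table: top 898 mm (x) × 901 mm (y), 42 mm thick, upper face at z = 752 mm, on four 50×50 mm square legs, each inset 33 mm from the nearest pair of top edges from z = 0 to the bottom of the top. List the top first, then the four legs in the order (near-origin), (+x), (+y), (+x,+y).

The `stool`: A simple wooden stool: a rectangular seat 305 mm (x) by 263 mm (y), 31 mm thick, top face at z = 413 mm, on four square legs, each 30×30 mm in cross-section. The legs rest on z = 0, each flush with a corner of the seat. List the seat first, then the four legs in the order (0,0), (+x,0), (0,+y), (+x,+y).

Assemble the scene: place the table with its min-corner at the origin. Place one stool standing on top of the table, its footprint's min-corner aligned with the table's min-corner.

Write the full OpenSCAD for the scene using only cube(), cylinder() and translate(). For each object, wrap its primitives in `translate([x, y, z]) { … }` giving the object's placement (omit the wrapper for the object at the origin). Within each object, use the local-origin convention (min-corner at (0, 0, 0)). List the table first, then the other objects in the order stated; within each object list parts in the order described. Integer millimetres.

translate([0, 0, 710]) cube([898, 901, 42]);
translate([33, 33, 0]) cube([50, 50, 710]);
translate([815, 33, 0]) cube([50, 50, 710]);
translate([33, 818, 0]) cube([50, 50, 710]);
translate([815, 818, 0]) cube([50, 50, 710]);
translate([0, 0, 752]) {
  translate([0, 0, 382]) cube([305, 263, 31]);
  cube([30, 30, 382]);
  translate([275, 0, 0]) cube([30, 30, 382]);
  translate([0, 233, 0]) cube([30, 30, 382]);
  translate([275, 233, 0]) cube([30, 30, 382]);
}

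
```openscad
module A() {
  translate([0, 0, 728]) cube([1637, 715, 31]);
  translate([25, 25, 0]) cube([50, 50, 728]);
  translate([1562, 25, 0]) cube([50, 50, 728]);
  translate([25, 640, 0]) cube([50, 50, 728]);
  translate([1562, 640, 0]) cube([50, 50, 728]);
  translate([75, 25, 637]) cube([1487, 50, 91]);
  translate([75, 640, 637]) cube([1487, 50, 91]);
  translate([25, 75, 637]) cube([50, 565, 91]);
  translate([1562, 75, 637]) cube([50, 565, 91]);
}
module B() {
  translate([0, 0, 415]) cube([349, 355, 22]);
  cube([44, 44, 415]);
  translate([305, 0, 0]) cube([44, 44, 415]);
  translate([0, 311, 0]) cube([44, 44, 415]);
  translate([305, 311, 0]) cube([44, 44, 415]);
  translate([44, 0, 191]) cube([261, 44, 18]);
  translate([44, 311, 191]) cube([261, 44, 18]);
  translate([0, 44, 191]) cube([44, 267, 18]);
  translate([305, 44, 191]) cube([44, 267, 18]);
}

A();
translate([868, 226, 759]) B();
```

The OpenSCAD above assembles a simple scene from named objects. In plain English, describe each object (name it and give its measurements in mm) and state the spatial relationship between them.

A is a table with a 1637×715 mm rectangular top, 31 mm thick, top surface at z = 759 mm, supported by four 50×50 mm square legs, each inset 25 mm from the nearest pair of top edges, running from the floor. Four apron rails, 50 mm thick and 91 mm tall, run between adjacent legs with their top edges flush with the underside of the top and their outer faces flush with the legs' outer faces.

B is a four-legged stool. The seat is 349×355 mm, 22 mm thick, top at z = 437 mm. It stands on four square legs, each 44×44 mm in cross-section, from z = 0 to the seat underside, each flush with a corner of the seat. Four stretchers, 44 mm wide and 18 mm tall, connect adjacent legs with their undersides at z = 191 mm, each running between the inner faces of the legs it joins and aligned with the legs' outer faces on the other axis.

The stool is on top of the table.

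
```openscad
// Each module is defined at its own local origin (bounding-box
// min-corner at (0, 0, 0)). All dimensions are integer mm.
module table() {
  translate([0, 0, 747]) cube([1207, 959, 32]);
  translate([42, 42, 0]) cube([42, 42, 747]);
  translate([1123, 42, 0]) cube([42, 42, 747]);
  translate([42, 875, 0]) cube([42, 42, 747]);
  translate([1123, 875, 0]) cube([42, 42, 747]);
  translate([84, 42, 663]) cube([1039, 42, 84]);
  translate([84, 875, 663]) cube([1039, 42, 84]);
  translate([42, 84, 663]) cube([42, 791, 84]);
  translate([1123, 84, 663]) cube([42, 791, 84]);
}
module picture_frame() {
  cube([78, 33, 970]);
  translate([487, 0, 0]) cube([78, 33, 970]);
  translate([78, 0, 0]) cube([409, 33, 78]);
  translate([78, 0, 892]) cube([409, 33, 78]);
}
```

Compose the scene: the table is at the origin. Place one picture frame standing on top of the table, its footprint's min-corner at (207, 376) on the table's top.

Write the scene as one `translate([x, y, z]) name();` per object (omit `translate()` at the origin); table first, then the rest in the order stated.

table();
translate([207, 376, 779]) picture_frame();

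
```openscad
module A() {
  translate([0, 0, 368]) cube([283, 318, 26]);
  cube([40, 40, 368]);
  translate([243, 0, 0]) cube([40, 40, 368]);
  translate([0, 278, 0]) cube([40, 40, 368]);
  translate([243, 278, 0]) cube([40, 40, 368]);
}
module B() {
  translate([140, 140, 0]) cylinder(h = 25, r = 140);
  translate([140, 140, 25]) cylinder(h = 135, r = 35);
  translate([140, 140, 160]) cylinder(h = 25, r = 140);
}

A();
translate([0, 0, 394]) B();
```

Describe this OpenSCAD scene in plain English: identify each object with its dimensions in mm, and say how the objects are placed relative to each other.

A is a four-legged stool. The seat is 283×318 mm, 26 mm thick, top at z = 394 mm. It stands on four square legs, each 40×40 mm in cross-section, from z = 0 to the seat underside, each flush with a corner of the seat.

B is a spool: two coaxial disc flanges of radius 140 mm and thickness 25 mm, joined by a core cylinder of radius 35 mm and height 135 mm. The lower flange rests on z = 0 and the three cylinders share a vertical axis.

The spool is on top of the stool.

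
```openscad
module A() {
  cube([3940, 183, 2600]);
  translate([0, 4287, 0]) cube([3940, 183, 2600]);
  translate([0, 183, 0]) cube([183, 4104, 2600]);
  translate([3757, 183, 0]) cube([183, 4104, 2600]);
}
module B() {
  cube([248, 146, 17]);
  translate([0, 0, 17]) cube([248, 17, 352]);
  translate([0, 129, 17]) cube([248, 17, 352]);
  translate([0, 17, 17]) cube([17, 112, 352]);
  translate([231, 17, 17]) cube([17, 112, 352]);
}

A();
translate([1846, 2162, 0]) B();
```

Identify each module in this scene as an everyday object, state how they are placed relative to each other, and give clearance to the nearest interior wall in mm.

A is a house frame. B is an open box. The open box sits inside the house frame, centred. The clearance to the nearest interior wall is 1663 mm.

Clearances: x = 1663, y = 1979; minimum 1663 mm.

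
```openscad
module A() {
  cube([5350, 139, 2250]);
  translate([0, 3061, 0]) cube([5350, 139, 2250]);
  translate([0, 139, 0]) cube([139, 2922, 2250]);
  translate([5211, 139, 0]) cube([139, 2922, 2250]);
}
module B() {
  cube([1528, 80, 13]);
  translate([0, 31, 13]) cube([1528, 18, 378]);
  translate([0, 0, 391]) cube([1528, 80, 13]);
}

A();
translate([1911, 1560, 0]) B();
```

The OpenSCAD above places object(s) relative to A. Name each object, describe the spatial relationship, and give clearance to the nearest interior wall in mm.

A is a house frame. B is an I-beam. The I-beam sits inside the house frame, centred. The clearance to the nearest interior wall is 1421 mm.

Clearances: x = 1772, y = 1421; minimum 1421 mm.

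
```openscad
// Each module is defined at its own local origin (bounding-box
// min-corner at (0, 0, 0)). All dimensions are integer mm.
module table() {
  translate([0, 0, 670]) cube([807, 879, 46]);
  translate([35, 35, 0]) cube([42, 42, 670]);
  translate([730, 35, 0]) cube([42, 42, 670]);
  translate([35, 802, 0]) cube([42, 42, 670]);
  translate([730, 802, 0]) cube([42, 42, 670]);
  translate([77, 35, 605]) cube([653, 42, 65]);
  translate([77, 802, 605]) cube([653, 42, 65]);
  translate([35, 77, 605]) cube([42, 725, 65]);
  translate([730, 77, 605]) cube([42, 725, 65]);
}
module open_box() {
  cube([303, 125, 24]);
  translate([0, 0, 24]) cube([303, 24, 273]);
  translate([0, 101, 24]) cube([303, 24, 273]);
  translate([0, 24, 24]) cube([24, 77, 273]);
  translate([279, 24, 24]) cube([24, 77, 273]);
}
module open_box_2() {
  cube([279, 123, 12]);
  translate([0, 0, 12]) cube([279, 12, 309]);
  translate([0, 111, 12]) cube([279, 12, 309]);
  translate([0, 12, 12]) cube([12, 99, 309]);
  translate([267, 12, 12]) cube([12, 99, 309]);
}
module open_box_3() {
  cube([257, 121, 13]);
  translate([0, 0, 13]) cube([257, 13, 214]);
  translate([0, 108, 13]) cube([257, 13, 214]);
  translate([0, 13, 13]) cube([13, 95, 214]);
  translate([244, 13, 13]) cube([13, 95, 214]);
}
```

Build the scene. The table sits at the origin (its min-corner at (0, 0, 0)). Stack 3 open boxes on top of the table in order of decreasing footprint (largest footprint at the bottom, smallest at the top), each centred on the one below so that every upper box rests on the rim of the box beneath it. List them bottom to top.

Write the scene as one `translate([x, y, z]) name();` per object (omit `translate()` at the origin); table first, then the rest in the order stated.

table();
translate([252, 377, 716]) open_box();
translate([264, 378, 1013]) open_box_2();
translate([275, 379, 1334]) open_box_3();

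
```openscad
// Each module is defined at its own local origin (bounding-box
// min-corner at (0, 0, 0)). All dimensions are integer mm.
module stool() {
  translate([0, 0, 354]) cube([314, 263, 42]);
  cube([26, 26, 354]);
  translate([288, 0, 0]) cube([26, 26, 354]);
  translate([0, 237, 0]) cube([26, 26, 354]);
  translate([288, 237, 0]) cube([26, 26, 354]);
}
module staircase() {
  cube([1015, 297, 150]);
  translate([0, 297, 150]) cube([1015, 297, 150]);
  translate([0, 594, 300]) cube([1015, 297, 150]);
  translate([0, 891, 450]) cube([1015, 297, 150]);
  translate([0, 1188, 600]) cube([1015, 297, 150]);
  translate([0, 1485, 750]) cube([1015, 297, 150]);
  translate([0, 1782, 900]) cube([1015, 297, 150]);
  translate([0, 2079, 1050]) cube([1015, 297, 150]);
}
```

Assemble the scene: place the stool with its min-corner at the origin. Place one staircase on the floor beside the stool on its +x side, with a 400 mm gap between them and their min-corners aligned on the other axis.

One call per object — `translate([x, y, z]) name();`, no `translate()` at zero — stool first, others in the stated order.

stool();
translate([714, 0, 0]) staircase();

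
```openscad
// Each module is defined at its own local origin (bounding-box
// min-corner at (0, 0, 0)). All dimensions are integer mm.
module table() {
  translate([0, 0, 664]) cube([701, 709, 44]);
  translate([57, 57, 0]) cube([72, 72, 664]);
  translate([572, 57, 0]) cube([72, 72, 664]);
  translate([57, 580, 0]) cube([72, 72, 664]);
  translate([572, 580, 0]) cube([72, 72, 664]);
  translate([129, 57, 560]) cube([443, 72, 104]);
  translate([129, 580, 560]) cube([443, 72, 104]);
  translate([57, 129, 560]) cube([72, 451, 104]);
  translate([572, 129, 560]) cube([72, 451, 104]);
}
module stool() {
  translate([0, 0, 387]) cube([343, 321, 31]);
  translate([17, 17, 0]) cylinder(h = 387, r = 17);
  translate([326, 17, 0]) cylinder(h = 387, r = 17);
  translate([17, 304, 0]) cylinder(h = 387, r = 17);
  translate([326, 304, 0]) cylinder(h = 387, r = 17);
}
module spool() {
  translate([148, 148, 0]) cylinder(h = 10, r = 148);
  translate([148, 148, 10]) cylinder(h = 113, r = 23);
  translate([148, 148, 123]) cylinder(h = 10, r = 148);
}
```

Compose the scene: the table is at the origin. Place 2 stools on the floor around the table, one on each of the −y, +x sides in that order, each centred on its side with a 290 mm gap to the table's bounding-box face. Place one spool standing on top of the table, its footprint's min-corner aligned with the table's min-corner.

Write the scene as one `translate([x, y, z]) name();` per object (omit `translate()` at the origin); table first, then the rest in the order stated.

table();
translate([179, -611, 0]) stool();
translate([991, 194, 0]) stool();
translate([0, 0, 708]) spool();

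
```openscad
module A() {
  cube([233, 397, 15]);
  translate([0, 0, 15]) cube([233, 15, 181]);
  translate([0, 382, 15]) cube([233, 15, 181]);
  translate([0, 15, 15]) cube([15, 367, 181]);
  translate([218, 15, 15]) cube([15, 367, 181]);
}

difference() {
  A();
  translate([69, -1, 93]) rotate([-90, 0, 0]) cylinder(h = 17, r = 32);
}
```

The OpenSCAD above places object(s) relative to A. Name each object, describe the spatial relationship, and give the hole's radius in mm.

The subtracted cylinder has r = 32 mm.

A is an open box. The open box has a circular hole through its front wall. The hole's radius is 32 mm.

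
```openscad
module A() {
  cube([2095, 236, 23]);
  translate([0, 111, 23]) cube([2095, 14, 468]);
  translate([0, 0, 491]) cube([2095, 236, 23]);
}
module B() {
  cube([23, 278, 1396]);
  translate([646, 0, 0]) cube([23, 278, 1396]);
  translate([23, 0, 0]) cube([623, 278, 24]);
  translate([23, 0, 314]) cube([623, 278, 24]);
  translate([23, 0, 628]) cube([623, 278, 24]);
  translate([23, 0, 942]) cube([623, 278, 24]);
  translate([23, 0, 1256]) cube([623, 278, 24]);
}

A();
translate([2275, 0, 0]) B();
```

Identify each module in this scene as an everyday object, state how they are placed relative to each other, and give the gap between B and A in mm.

The bookshelf's nearest face is 180 mm from the I-beam's +x face.

A is an I-beam. B is a bookshelf. The bookshelf is on the floor beside the I-beam on its +x side. The gap between the bookshelf and the I-beam is 180 mm.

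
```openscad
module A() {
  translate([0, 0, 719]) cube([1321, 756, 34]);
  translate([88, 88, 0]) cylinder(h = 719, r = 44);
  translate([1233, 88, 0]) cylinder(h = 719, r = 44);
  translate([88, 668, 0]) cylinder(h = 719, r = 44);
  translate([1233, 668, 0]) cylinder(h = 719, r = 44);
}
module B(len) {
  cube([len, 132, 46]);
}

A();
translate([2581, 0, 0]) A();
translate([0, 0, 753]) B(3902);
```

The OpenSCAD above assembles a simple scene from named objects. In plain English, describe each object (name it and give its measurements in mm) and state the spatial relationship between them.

A is a table: top 1321 mm (x) × 756 mm (y), 34 mm thick, upper face at z = 753 mm, on four round legs of 88 mm diameter, each leg's bounding box inset 44 mm from the nearest pair of top edges, running from z = 0 to the bottom of the top.

B is a rectangular beam 3902 mm long (x), 132 mm deep (y), 46 mm thick (z).

The beam spans the tops of two tables placed 1260 mm apart, resting at z = 753 mm.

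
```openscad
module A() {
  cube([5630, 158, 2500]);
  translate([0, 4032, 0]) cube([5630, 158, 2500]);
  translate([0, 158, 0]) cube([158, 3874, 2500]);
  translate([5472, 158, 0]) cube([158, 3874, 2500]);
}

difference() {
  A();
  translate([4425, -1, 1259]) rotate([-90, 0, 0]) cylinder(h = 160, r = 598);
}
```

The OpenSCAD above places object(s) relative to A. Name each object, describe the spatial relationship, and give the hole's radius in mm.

The subtracted cylinder has r = 598 mm.

A is a house frame. The house frame has a circular hole through its front wall. The hole's radius is 598 mm.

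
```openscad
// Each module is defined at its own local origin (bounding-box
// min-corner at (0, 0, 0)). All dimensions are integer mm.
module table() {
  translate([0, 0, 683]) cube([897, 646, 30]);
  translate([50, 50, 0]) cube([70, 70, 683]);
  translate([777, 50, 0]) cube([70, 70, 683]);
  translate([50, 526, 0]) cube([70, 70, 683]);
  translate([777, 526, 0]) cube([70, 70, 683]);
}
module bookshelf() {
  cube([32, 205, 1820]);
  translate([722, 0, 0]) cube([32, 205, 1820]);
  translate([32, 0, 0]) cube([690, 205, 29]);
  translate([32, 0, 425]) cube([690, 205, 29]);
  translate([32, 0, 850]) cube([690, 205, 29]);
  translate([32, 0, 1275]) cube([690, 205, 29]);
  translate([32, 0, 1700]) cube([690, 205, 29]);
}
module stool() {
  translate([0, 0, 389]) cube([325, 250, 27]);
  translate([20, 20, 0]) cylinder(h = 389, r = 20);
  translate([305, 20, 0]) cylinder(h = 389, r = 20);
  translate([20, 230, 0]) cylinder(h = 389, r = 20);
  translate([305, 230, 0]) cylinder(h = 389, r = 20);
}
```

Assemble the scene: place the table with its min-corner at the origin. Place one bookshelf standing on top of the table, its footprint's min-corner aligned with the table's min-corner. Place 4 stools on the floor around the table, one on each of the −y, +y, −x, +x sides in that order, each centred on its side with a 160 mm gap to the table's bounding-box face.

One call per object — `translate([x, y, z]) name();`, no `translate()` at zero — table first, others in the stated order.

table();
translate([0, 0, 713]) bookshelf();
translate([286, -410, 0]) stool();
translate([286, 806, 0]) stool();
translate([-485, 198, 0]) stool();
translate([1057, 198, 0]) stool();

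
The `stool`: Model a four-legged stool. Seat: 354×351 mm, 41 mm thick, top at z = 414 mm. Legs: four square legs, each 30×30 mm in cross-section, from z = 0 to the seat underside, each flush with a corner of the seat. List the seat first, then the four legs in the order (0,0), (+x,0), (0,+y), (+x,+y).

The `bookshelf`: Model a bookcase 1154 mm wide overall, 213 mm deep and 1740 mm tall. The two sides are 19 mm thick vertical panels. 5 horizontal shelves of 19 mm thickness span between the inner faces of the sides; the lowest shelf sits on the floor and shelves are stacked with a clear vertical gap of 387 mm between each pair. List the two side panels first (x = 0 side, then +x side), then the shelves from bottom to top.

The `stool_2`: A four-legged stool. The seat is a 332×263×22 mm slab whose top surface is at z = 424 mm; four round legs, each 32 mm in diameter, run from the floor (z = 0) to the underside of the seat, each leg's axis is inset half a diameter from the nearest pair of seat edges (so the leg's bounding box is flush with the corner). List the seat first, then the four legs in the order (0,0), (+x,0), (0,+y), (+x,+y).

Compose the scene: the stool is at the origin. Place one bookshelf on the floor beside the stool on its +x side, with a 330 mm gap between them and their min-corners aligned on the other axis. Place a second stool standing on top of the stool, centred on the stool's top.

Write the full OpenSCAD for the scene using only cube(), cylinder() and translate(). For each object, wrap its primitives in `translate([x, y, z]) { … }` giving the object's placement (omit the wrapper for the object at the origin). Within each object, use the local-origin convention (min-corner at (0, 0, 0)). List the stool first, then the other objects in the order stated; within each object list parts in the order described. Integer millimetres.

translate([0, 0, 373]) cube([354, 351, 41]);
cube([30, 30, 373]);
translate([324, 0, 0]) cube([30, 30, 373]);
translate([0, 321, 0]) cube([30, 30, 373]);
translate([324, 321, 0]) cube([30, 30, 373]);
translate([684, 0, 0]) {
  cube([19, 213, 1740]);
  translate([1135, 0, 0]) cube([19, 213, 1740]);
  translate([19, 0, 0]) cube([1116, 213, 19]);
  translate([19, 0, 406]) cube([1116, 213, 19]);
  translate([19, 0, 812]) cube([1116, 213, 19]);
  translate([19, 0, 1218]) cube([1116, 213, 19]);
  translate([19, 0, 1624]) cube([1116, 213, 19]);
}
translate([11, 44, 414]) {
  translate([0, 0, 402]) cube([332, 263, 22]);
  translate([16, 16, 0]) cylinder(h = 402, r = 16);
  translate([316, 16, 0]) cylinder(h = 402, r = 16);
  translate([16, 247, 0]) cylinder(h = 402, r = 16);
  translate([316, 247, 0]) cylinder(h = 402, r = 16);
}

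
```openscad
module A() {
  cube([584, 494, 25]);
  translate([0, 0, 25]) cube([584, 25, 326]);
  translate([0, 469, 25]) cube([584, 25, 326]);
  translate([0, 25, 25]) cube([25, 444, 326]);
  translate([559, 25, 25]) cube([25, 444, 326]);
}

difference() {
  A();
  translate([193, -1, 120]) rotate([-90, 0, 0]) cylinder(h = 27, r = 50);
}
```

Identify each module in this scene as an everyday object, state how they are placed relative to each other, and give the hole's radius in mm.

The subtracted cylinder has r = 50 mm.

A is an open box. The open box has a circular hole through its front wall. The hole's radius is 50 mm.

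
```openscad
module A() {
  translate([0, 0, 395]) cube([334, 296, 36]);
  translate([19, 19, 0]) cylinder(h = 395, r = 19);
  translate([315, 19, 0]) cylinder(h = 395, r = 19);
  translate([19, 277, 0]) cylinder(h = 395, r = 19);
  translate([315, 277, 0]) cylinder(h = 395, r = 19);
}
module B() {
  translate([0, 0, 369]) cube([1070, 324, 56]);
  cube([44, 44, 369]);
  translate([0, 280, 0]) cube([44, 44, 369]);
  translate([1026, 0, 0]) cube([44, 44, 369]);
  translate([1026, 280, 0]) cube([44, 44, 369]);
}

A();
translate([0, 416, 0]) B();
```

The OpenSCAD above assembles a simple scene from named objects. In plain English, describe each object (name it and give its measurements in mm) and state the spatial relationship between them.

A is a simple wooden stool: a rectangular seat 334 mm (x) by 296 mm (y), 36 mm thick, top face at z = 431 mm, on four round legs, each 38 mm in diameter. The legs rest on z = 0, each leg's axis is inset half a diameter from the nearest pair of seat edges (so the leg's bounding box is flush with the corner).

B is a bench: a 1070×324 mm seat slab, 56 mm thick, top at z = 425 mm, on four 44×44 mm square legs flush with the seat corners and standing on z = 0.

The bench is on the floor beside the stool on its +y side.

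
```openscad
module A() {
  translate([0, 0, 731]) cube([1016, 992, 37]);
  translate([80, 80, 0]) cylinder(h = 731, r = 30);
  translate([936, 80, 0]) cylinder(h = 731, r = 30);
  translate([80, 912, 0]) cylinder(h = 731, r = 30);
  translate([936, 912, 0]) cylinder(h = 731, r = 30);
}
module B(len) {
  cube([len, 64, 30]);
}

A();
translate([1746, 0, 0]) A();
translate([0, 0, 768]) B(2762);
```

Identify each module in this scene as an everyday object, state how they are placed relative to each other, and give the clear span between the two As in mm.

A is a table. B is a beam. A beam spans the tops of two tables. The clear span between the two tables is 730 mm.

Second table starts at x = 1746; first ends at x = 1016; clear span = 1746 − 1016 = 730 mm.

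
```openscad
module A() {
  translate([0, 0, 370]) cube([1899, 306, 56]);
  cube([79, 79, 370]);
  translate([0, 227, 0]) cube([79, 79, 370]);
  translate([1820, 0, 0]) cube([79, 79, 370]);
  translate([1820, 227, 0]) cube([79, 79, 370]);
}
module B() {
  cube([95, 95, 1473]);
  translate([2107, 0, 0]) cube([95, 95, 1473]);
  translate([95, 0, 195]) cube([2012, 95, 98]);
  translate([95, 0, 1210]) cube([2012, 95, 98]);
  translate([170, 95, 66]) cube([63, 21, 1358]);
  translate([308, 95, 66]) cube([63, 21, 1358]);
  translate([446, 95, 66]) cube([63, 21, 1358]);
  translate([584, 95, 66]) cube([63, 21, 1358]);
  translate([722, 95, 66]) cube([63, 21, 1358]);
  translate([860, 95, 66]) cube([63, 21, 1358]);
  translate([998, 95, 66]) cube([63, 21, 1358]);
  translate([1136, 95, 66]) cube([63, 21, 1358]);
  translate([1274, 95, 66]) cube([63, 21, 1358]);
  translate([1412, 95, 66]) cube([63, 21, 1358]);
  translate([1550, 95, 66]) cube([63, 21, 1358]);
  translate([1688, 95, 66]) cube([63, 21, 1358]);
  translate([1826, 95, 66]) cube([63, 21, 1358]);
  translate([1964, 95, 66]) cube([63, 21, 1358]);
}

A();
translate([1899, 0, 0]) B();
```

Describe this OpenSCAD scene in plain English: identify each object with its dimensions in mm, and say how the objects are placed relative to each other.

A is a long wooden bench with a 1899 mm (x) × 306 mm (y) seat, 56 mm thick, its top surface 426 mm above the floor. Four 79 mm square legs at the seat corners, flush with the edges, run from z = 0 to the seat underside.

B is a fence section. Two 95×95 mm posts, 1473 mm tall, stand on the floor with a clear span of 2012 mm between their inner faces. Two horizontal rails of 95×98 mm section span the gap between the posts with their undersides at z = 195 mm and z = 1210 mm, flush with the posts' −y face. 14 pickets, each 63 mm wide, 21 mm thick and 1358 mm tall, are fixed to the +y face of the rails with their bottoms at z = 66 mm, evenly spaced across the span with equal gaps (rounded down to the nearest mm) at the −x end and between each pair — any rounding remainder accumulates at the +x end.

The fence section is against the bench's +x side, with their −y faces flush.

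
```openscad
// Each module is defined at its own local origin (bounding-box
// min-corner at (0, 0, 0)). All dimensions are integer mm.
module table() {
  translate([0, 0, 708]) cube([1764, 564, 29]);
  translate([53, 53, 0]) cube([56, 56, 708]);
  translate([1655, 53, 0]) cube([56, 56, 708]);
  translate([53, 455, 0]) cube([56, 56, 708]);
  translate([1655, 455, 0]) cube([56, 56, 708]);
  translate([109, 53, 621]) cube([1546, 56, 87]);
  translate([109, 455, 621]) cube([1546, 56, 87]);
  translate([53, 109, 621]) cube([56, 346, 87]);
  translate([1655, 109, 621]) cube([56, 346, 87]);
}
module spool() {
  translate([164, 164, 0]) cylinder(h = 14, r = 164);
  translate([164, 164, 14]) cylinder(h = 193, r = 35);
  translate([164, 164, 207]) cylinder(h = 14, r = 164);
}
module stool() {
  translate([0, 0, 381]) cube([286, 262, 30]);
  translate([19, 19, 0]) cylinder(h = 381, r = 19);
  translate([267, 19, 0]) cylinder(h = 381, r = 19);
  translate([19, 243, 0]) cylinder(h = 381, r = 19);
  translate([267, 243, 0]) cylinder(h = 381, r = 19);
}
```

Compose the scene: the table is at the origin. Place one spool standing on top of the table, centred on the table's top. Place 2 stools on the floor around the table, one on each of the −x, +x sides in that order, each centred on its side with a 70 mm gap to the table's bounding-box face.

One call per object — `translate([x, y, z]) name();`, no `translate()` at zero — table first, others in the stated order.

table();
translate([718, 118, 737]) spool();
translate([-356, 151, 0]) stool();
translate([1834, 151, 0]) stool();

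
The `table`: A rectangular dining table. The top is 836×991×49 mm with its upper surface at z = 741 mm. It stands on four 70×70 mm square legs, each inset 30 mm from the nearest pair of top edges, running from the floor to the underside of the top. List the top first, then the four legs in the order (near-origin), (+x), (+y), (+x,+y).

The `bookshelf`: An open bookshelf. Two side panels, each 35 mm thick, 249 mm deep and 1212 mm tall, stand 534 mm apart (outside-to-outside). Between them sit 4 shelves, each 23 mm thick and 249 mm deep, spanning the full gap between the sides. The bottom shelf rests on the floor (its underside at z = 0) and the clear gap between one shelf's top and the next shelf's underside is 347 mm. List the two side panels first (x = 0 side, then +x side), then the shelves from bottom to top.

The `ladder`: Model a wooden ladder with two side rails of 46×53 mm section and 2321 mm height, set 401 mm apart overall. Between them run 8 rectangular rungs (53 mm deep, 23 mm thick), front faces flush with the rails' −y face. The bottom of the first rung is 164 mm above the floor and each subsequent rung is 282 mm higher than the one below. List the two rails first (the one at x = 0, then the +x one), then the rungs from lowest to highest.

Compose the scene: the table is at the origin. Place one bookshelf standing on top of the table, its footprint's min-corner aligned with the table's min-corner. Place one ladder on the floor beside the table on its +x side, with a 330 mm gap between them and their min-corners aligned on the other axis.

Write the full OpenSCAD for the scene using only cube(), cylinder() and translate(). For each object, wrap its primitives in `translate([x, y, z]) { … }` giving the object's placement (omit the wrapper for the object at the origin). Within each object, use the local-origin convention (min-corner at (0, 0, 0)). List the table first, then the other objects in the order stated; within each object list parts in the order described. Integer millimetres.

translate([0, 0, 692]) cube([836, 991, 49]);
translate([30, 30, 0]) cube([70, 70, 692]);
translate([736, 30, 0]) cube([70, 70, 692]);
translate([30, 891, 0]) cube([70, 70, 692]);
translate([736, 891, 0]) cube([70, 70, 692]);
translate([0, 0, 741]) {
  cube([35, 249, 1212]);
  translate([499, 0, 0]) cube([35, 249, 1212]);
  translate([35, 0, 0]) cube([464, 249, 23]);
  translate([35, 0, 370]) cube([464, 249, 23]);
  translate([35, 0, 740]) cube([464, 249, 23]);
  translate([35, 0, 1110]) cube([464, 249, 23]);
}
translate([1166, 0, 0]) {
  cube([46, 53, 2321]);
  translate([355, 0, 0]) cube([46, 53, 2321]);
  translate([46, 0, 164]) cube([309, 53, 23]);
  translate([46, 0, 446]) cube([309, 53, 23]);
  translate([46, 0, 728]) cube([309, 53, 23]);
  translate([46, 0, 1010]) cube([309, 53, 23]);
  translate([46, 0, 1292]) cube([309, 53, 23]);
  translate([46, 0, 1574]) cube([309, 53, 23]);
  translate([46, 0, 1856]) cube([309, 53, 23]);
  translate([46, 0, 2138]) cube([309, 53, 23]);
}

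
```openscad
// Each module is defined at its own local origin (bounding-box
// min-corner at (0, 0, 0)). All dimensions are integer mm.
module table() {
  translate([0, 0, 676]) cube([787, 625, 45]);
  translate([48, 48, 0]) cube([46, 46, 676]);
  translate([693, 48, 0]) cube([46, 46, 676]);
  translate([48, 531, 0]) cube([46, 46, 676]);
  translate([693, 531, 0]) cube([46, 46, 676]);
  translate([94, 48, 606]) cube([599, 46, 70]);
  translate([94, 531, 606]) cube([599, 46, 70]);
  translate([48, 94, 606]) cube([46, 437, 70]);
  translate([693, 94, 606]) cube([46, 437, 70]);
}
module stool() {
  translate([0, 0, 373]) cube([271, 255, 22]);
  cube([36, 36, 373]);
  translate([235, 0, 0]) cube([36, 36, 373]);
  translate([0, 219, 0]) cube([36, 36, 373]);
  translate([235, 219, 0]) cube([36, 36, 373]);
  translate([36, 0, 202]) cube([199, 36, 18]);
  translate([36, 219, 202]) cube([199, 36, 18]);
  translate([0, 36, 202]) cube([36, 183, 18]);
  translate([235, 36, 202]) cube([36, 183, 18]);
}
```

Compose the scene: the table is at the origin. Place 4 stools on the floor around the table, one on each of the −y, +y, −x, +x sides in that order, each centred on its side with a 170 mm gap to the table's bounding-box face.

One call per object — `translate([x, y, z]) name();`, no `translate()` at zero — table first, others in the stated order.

table();
translate([258, -425, 0]) stool();
translate([258, 795, 0]) stool();
translate([-441, 185, 0]) stool();
translate([957, 185, 0]) stool();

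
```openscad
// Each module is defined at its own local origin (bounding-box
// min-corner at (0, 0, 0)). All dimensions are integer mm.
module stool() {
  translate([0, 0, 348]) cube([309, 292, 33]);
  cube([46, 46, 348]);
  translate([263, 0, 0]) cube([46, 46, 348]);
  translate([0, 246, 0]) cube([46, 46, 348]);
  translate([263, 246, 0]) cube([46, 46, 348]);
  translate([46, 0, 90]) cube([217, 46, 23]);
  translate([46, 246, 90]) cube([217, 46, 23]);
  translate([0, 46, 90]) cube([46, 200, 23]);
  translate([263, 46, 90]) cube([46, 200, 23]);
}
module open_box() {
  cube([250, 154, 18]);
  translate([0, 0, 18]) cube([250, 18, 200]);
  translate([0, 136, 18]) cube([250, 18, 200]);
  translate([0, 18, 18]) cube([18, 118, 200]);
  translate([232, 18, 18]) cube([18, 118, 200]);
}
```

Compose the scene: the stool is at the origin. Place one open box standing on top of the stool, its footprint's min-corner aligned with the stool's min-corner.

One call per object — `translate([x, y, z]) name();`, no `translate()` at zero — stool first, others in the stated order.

stool();
translate([0, 0, 381]) open_box();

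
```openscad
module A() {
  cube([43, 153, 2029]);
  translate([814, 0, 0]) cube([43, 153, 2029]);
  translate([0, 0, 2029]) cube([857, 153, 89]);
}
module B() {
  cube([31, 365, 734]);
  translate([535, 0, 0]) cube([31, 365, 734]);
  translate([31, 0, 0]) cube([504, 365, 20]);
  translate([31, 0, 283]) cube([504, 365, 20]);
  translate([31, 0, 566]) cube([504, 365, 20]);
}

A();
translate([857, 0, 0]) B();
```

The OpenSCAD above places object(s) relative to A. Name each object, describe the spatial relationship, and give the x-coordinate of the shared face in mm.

The door frame's +x face and the bookshelf's −x face are both at x = 857 mm.

A is a door frame. B is a bookshelf. The bookshelf is against the door frame's +x side, with their −y faces flush. The x-coordinate of the shared face is 857 mm.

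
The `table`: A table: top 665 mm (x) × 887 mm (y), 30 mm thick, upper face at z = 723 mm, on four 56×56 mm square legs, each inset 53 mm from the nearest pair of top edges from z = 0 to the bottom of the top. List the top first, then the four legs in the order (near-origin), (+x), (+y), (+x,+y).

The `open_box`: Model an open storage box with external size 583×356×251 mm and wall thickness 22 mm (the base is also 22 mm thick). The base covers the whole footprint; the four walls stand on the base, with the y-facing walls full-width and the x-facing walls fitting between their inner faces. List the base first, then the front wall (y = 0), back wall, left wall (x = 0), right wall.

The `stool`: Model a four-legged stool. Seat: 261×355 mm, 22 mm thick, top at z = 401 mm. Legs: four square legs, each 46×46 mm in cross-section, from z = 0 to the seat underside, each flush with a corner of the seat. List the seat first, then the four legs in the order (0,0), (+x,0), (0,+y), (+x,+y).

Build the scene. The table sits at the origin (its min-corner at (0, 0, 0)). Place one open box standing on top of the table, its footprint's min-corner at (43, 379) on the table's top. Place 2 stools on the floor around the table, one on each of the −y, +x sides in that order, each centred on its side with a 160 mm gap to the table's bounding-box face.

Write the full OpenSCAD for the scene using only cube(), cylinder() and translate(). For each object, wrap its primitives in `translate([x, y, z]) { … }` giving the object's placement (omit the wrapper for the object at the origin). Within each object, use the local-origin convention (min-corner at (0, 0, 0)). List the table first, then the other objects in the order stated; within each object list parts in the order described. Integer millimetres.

translate([0, 0, 693]) cube([665, 887, 30]);
translate([53, 53, 0]) cube([56, 56, 693]);
translate([556, 53, 0]) cube([56, 56, 693]);
translate([53, 778, 0]) cube([56, 56, 693]);
translate([556, 778, 0]) cube([56, 56, 693]);
translate([43, 379, 723]) {
  cube([583, 356, 22]);
  translate([0, 0, 22]) cube([583, 22, 229]);
  translate([0, 334, 22]) cube([583, 22, 229]);
  translate([0, 22, 22]) cube([22, 312, 229]);
  translate([561, 22, 22]) cube([22, 312, 229]);
}
translate([202, -515, 0]) {
  translate([0, 0, 379]) cube([261, 355, 22]);
  cube([46, 46, 379]);
  translate([215, 0, 0]) cube([46, 46, 379]);
  translate([0, 309, 0]) cube([46, 46, 379]);
  translate([215, 309, 0]) cube([46, 46, 379]);
}
translate([825, 266, 0]) {
  translate([0, 0, 379]) cube([261, 355, 22]);
  cube([46, 46, 379]);
  translate([215, 0, 0]) cube([46, 46, 379]);
  translate([0, 309, 0]) cube([46, 46, 379]);
  translate([215, 309, 0]) cube([46, 46, 379]);
}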